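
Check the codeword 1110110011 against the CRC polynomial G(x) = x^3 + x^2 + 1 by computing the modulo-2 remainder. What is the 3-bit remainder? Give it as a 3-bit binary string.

Modulo-2 division of 1110110011 by 1101:
  pos 0: 1110 XOR 1101 = 0011
  pos 2: 1111 XOR 1101 = 0010
  pos 4: 1000 XOR 1101 = 0101
  pos 5: 1011 XOR 1101 = 0110
  pos 6: 1101 XOR 1101 = 0000
Remainder = 000 (zero — the frame passes the CRC check).

000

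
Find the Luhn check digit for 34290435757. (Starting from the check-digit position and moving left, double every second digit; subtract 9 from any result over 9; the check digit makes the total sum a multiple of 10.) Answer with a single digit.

7

Partial digits right→left: 7 5 7 5 3 4 0 9 2 4 3
Double every second digit counting from the check-digit position (so the 1st, 3rd, 5th, ... of the partial from the right).
  doubled (with −9 where >9): 5 5 6 0 4 6 → sum 26
  kept as-is: 5 5 4 9 4 → sum 27
Total = 26 + 27 = 53.
Check digit = (10 − (53 mod 10)) mod 10 = 7.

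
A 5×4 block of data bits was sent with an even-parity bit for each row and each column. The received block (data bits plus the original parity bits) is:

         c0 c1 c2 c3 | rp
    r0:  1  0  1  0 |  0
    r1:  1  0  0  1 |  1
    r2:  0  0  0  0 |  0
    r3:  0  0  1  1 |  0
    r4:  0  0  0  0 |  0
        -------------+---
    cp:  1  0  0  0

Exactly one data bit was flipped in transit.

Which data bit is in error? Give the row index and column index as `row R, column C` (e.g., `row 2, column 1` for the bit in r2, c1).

row 1, column 0

Recompute each row's even parity and compare to rp:
  r0: data parity 0, sent rp 0 → ok
  r1: data parity 0, sent rp 1 → mismatch
  r2: data parity 0, sent rp 0 → ok
  r3: data parity 0, sent rp 0 → ok
  r4: data parity 0, sent rp 0 → ok
Recompute each column's even parity and compare to cp:
  c0: data parity 0, sent cp 1 → mismatch
  c1: data parity 0, sent cp 0 → ok
  c2: data parity 0, sent cp 0 → ok
  c3: data parity 0, sent cp 0 → ok
Exactly one row (r1) and one column (c0) fail → the flipped bit is at their intersection.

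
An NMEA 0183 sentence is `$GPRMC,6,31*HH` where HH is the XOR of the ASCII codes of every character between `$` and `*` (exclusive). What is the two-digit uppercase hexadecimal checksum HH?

7F

XOR the ASCII codes of the payload characters:
  'G' = 0x47 → acc = 0x47
  'P' = 0x50 → acc = 0x17
  'R' = 0x52 → acc = 0x45
  'M' = 0x4D → acc = 0x08
  'C' = 0x43 → acc = 0x4B
  ',' = 0x2C → acc = 0x67
  '6' = 0x36 → acc = 0x51
  ',' = 0x2C → acc = 0x7D
  '3' = 0x33 → acc = 0x4E
  '1' = 0x31 → acc = 0x7F
Checksum = 0x7F.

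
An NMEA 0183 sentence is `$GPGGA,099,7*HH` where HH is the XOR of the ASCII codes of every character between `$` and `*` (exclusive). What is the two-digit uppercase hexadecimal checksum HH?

51

XOR the ASCII codes of the payload characters:
  'G' = 0x47 → acc = 0x47
  'P' = 0x50 → acc = 0x17
  'G' = 0x47 → acc = 0x50
  'G' = 0x47 → acc = 0x17
  'A' = 0x41 → acc = 0x56
  ',' = 0x2C → acc = 0x7A
  '0' = 0x30 → acc = 0x4A
  '9' = 0x39 → acc = 0x73
  '9' = 0x39 → acc = 0x4A
  ',' = 0x2C → acc = 0x66
  '7' = 0x37 → acc = 0x51
Checksum = 0x51.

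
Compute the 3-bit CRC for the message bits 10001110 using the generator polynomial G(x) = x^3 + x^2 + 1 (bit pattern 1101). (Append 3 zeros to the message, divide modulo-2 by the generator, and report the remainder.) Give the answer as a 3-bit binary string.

Append 3 zeros: 10001110000. Divide by 1101 (XOR where the leading bit is 1):
  pos 0: 1000 XOR 1101 = 0101
  pos 1: 1011 XOR 1101 = 0110
  pos 2: 1101 XOR 1101 = 0000
  pos 6: 1000 XOR 1101 = 0101
  pos 7: 1010 XOR 1101 = 0111
Remainder (last 3 bits) = 111. This is the CRC / FCS.

111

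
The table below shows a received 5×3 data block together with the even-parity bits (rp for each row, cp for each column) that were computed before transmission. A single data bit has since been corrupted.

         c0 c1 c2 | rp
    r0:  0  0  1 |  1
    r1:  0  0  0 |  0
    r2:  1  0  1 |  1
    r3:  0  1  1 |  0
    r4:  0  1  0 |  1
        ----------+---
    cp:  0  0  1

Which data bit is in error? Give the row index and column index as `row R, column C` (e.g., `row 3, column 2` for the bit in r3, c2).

Recompute each row's even parity and compare to rp:
  r0: data parity 1, sent rp 1 → ok
  r1: data parity 0, sent rp 0 → ok
  r2: data parity 0, sent rp 1 → mismatch
  r3: data parity 0, sent rp 0 → ok
  r4: data parity 1, sent rp 1 → ok
Recompute each column's even parity and compare to cp:
  c0: data parity 1, sent cp 0 → mismatch
  c1: data parity 0, sent cp 0 → ok
  c2: data parity 1, sent cp 1 → ok
Exactly one row (r2) and one column (c0) fail → the flipped bit is at their intersection.

row 2, column 0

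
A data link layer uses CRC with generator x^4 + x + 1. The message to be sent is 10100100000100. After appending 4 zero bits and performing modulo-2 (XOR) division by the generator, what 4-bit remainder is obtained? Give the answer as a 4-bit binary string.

Append 4 zeros: 101001000001000000. Divide by 10011 (XOR where the leading bit is 1):
  pos 0: 10100 XOR 10011 = 00111
  pos 2: 11110 XOR 10011 = 01101
  pos 3: 11010 XOR 10011 = 01001
  pos 4: 10010 XOR 10011 = 00001
  pos 8: 10010 XOR 10011 = 00001
  pos 12: 10000 XOR 10011 = 00011
Remainder (last 4 bits) = 0110. This is the CRC / FCS.

0110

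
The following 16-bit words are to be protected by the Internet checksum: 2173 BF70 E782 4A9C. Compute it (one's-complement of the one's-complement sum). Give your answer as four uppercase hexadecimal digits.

One's-complement addition (fold any carry out of bit 15 back into bit 0):
  0x2173 + 0xBF70 = 0x0E0E3
  0xE0E3 + 0xE782 = 0x1C865 → wrap carry → 0xC866
  0xC866 + 0x4A9C = 0x11302 → wrap carry → 0x1303
One's-complement sum = 0x1303.
Checksum = ~0x1303 & 0xFFFF = 0xECFC.

ECFC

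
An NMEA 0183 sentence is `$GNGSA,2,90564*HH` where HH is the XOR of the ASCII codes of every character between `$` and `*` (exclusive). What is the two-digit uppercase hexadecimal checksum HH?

50

XOR the ASCII codes of the payload characters:
  'G' = 0x47 → acc = 0x47
  'N' = 0x4E → acc = 0x09
  'G' = 0x47 → acc = 0x4E
  'S' = 0x53 → acc = 0x1D
  'A' = 0x41 → acc = 0x5C
  ',' = 0x2C → acc = 0x70
  '2' = 0x32 → acc = 0x42
  ',' = 0x2C → acc = 0x6E
  '9' = 0x39 → acc = 0x57
  '0' = 0x30 → acc = 0x67
  '5' = 0x35 → acc = 0x52
  '6' = 0x36 → acc = 0x64
  '4' = 0x34 → acc = 0x50
Checksum = 0x50.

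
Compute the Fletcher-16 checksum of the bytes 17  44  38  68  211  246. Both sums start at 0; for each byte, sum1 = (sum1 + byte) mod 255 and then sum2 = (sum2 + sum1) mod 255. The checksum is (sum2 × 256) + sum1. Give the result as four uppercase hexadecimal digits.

4772

Running sums (mod 255):
  after byte 0 (17): sum1=17, sum2=17
  after byte 1 (44): sum1=61, sum2=78
  after byte 2 (38): sum1=99, sum2=177
  after byte 3 (68): sum1=167, sum2=89
  after byte 4 (211): sum1=123, sum2=212
  after byte 5 (246): sum1=114, sum2=71
Checksum = sum2·256 + sum1 = 71·256 + 114 = 18290 = 0x4772.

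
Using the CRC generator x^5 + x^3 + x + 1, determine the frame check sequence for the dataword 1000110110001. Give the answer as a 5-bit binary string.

Append 5 zeros: 100011011000100000. Divide by 101011 (XOR where the leading bit is 1):
  pos 0: 100011 XOR 101011 = 001000
  pos 2: 100001 XOR 101011 = 001010
  pos 4: 101010 XOR 101011 = 000001
  pos 9: 100100 XOR 101011 = 001111
  pos 11: 111100 XOR 101011 = 010111
  pos 12: 101110 XOR 101011 = 000101
Remainder (last 5 bits) = 00101. This is the CRC / FCS.

00101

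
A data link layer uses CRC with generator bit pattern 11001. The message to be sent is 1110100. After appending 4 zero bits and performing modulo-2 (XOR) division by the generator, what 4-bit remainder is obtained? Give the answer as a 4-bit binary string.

1110

Append 4 zeros: 11101000000. Divide by 11001 (XOR where the leading bit is 1):
  pos 0: 11101 XOR 11001 = 00100
  pos 2: 10000 XOR 11001 = 01001
  pos 3: 10010 XOR 11001 = 01011
  pos 4: 10110 XOR 11001 = 01111
  pos 5: 11110 XOR 11001 = 00111
Remainder (last 4 bits) = 1110. This is the CRC / FCS.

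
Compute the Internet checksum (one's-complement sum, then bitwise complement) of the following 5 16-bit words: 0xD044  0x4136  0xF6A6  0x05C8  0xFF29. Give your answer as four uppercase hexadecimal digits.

F2EB

One's-complement addition (fold any carry out of bit 15 back into bit 0):
  0xD044 + 0x4136 = 0x1117A → wrap carry → 0x117B
  0x117B + 0xF6A6 = 0x10821 → wrap carry → 0x0822
  0x0822 + 0x05C8 = 0x00DEA
  0x0DEA + 0xFF29 = 0x10D13 → wrap carry → 0x0D14
One's-complement sum = 0x0D14.
Checksum = ~0x0D14 & 0xFFFF = 0xF2EB.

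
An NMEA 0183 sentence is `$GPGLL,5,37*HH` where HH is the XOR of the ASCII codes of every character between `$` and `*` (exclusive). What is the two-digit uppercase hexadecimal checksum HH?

XOR the ASCII codes of the payload characters:
  'G' = 0x47 → acc = 0x47
  'P' = 0x50 → acc = 0x17
  'G' = 0x47 → acc = 0x50
  'L' = 0x4C → acc = 0x1C
  'L' = 0x4C → acc = 0x50
  ',' = 0x2C → acc = 0x7C
  '5' = 0x35 → acc = 0x49
  ',' = 0x2C → acc = 0x65
  '3' = 0x33 → acc = 0x56
  '7' = 0x37 → acc = 0x61
Checksum = 0x61.

61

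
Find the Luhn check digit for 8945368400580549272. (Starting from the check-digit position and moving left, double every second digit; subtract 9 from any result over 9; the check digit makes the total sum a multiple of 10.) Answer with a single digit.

2

Partial digits right→left: 2 7 2 9 4 5 0 8 5 0 0 4 8 6 3 5 4 9 8
Double every second digit counting from the check-digit position (so the 1st, 3rd, 5th, ... of the partial from the right).
  doubled (with −9 where >9): 4 4 8 0 1 0 7 6 8 7 → sum 45
  kept as-is: 7 9 5 8 0 4 6 5 9 → sum 53
Total = 45 + 53 = 98.
Check digit = (10 − (98 mod 10)) mod 10 = 2.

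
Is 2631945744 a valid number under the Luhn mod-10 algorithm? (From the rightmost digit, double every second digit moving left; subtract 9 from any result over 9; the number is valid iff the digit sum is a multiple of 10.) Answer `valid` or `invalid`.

From the right, keep odd positions and double even positions (subtract 9 from any doubled value over 9):
  doubled (positions 2,4,...): 8 1 9 6 4 → sum 28
  kept (positions 1,3,...): 4 7 4 1 6 → sum 22
Total = 50.
50 mod 10 = 0, so the number is valid.

valid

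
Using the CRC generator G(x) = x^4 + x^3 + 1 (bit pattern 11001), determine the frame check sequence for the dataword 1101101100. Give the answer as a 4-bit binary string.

0010

Append 4 zeros: 11011011000000. Divide by 11001 (XOR where the leading bit is 1):
  pos 0: 11011 XOR 11001 = 00010
  pos 3: 10011 XOR 11001 = 01010
  pos 4: 10100 XOR 11001 = 01101
  pos 5: 11010 XOR 11001 = 00011
  pos 8: 11000 XOR 11001 = 00001
Remainder (last 4 bits) = 0010. This is the CRC / FCS.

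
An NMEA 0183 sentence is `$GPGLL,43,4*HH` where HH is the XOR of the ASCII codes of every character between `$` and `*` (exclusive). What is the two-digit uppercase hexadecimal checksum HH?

63

XOR the ASCII codes of the payload characters:
  'G' = 0x47 → acc = 0x47
  'P' = 0x50 → acc = 0x17
  'G' = 0x47 → acc = 0x50
  'L' = 0x4C → acc = 0x1C
  'L' = 0x4C → acc = 0x50
  ',' = 0x2C → acc = 0x7C
  '4' = 0x34 → acc = 0x48
  '3' = 0x33 → acc = 0x7B
  ',' = 0x2C → acc = 0x57
  '4' = 0x34 → acc = 0x63
Checksum = 0x63.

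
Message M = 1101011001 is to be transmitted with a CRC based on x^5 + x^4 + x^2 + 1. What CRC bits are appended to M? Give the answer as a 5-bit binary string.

Append 5 zeros: 110101100100000. Divide by 110101 (XOR where the leading bit is 1):
  pos 0: 110101 XOR 110101 = 000000
  pos 6: 100100 XOR 110101 = 010001
  pos 7: 100010 XOR 110101 = 010111
  pos 8: 101110 XOR 110101 = 011011
  pos 9: 110110 XOR 110101 = 000011
Remainder (last 5 bits) = 00011. This is the CRC / FCS.

00011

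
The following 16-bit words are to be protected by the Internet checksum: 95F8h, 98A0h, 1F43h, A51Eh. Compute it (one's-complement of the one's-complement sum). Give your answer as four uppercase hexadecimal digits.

One's-complement addition (fold any carry out of bit 15 back into bit 0):
  0x95F8 + 0x98A0 = 0x12E98 → wrap carry → 0x2E99
  0x2E99 + 0x1F43 = 0x04DDC
  0x4DDC + 0xA51E = 0x0F2FA
One's-complement sum = 0xF2FA.
Checksum = ~0xF2FA & 0xFFFF = 0x0D05.

0D05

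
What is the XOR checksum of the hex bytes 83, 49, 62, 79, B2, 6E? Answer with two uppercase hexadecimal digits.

XOR the bytes together:
  start with 0x83
  0x83 ⊕ 0x49 = 0xCA
  0xCA ⊕ 0x62 = 0xA8
  0xA8 ⊕ 0x79 = 0xD1
  0xD1 ⊕ 0xB2 = 0x63
  0x63 ⊕ 0x6E = 0x0D

0D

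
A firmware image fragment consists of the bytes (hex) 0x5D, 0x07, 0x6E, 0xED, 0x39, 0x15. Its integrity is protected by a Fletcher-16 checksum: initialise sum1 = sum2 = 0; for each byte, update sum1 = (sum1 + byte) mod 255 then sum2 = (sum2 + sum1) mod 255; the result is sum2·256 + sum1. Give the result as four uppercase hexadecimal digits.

5E0F

Running sums (mod 255):
  after byte 0 (0x5D): sum1=93, sum2=93
  after byte 1 (0x07): sum1=100, sum2=193
  after byte 2 (0x6E): sum1=210, sum2=148
  after byte 3 (0xED): sum1=192, sum2=85
  after byte 4 (0x39): sum1=249, sum2=79
  after byte 5 (0x15): sum1=15, sum2=94
Checksum = sum2·256 + sum1 = 94·256 + 15 = 24079 = 0x5E0F.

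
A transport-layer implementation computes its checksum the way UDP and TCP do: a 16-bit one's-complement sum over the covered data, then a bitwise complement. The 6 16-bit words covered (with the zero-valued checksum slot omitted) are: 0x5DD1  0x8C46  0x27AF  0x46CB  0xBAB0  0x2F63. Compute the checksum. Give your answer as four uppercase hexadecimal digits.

BD59

One's-complement addition (fold any carry out of bit 15 back into bit 0):
  0x5DD1 + 0x8C46 = 0x0EA17
  0xEA17 + 0x27AF = 0x111C6 → wrap carry → 0x11C7
  0x11C7 + 0x46CB = 0x05892
  0x5892 + 0xBAB0 = 0x11342 → wrap carry → 0x1343
  0x1343 + 0x2F63 = 0x042A6
One's-complement sum = 0x42A6.
Checksum = ~0x42A6 & 0xFFFF = 0xBD59.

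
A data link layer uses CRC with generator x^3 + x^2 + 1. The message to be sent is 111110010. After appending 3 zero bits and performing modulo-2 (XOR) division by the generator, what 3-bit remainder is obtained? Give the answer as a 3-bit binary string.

Append 3 zeros: 111110010000. Divide by 1101 (XOR where the leading bit is 1):
  pos 0: 1111 XOR 1101 = 0010
  pos 2: 1010 XOR 1101 = 0111
  pos 3: 1110 XOR 1101 = 0011
  pos 5: 1110 XOR 1101 = 0011
  pos 7: 1100 XOR 1101 = 0001
Remainder (last 3 bits) = 010. This is the CRC / FCS.

010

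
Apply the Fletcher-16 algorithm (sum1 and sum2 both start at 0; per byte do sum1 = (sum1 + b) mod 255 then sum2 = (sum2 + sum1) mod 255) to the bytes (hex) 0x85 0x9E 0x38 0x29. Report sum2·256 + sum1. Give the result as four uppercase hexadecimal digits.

8B85

Running sums (mod 255):
  after byte 0 (0x85): sum1=133, sum2=133
  after byte 1 (0x9E): sum1=36, sum2=169
  after byte 2 (0x38): sum1=92, sum2=6
  after byte 3 (0x29): sum1=133, sum2=139
Checksum = sum2·256 + sum1 = 139·256 + 133 = 35717 = 0x8B85.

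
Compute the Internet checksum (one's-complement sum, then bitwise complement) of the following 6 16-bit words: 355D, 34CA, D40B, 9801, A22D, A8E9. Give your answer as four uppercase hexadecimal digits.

One's-complement addition (fold any carry out of bit 15 back into bit 0):
  0x355D + 0x34CA = 0x06A27
  0x6A27 + 0xD40B = 0x13E32 → wrap carry → 0x3E33
  0x3E33 + 0x9801 = 0x0D634
  0xD634 + 0xA22D = 0x17861 → wrap carry → 0x7862
  0x7862 + 0xA8E9 = 0x1214B → wrap carry → 0x214C
One's-complement sum = 0x214C.
Checksum = ~0x214C & 0xFFFF = 0xDEB3.

DEB3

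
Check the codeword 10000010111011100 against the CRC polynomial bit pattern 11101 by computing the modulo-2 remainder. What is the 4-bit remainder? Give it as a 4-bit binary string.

0000

Modulo-2 division of 10000010111011100 by 11101:
  pos 0: 10000 XOR 11101 = 01101
  pos 1: 11010 XOR 11101 = 00111
  pos 3: 11110 XOR 11101 = 00011
  pos 6: 11111 XOR 11101 = 00010
  pos 9: 10011 XOR 11101 = 01110
  pos 10: 11101 XOR 11101 = 00000
Remainder = 0000 (zero — the frame passes the CRC check).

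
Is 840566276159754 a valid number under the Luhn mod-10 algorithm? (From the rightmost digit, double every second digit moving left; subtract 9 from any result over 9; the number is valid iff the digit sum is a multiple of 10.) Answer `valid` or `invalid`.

invalid

From the right, keep odd positions and double even positions (subtract 9 from any doubled value over 9):
  doubled (positions 2,4,...): 1 9 2 5 3 1 8 → sum 29
  kept (positions 1,3,...): 4 7 5 6 2 6 0 8 → sum 38
Total = 67.
67 mod 10 = 7, so the number is invalid.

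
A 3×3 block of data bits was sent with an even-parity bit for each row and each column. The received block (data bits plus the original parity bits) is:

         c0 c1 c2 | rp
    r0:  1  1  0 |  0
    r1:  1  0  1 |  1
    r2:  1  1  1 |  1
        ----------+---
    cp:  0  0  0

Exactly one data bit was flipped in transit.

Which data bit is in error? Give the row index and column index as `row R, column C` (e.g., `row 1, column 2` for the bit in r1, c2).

Recompute each row's even parity and compare to rp:
  r0: data parity 0, sent rp 0 → ok
  r1: data parity 0, sent rp 1 → mismatch
  r2: data parity 1, sent rp 1 → ok
Recompute each column's even parity and compare to cp:
  c0: data parity 1, sent cp 0 → mismatch
  c1: data parity 0, sent cp 0 → ok
  c2: data parity 0, sent cp 0 → ok
Exactly one row (r1) and one column (c0) fail → the flipped bit is at their intersection.

row 1, column 0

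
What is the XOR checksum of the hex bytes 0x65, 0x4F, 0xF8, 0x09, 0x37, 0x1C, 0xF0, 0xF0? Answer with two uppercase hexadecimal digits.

F0

XOR the bytes together:
  start with 0x65
  0x65 ⊕ 0x4F = 0x2A
  0x2A ⊕ 0xF8 = 0xD2
  0xD2 ⊕ 0x09 = 0xDB
  0xDB ⊕ 0x37 = 0xEC
  0xEC ⊕ 0x1C = 0xF0
  0xF0 ⊕ 0xF0 = 0x00
  0x00 ⊕ 0xF0 = 0xF0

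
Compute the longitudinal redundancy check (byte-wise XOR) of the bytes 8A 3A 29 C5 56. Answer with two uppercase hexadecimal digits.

XOR the bytes together:
  start with 0x8A
  0x8A ⊕ 0x3A = 0xB0
  0xB0 ⊕ 0x29 = 0x99
  0x99 ⊕ 0xC5 = 0x5C
  0x5C ⊕ 0x56 = 0x0A

0A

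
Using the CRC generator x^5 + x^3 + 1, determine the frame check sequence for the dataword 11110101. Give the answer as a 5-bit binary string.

11011

Append 5 zeros: 1111010100000. Divide by 101001 (XOR where the leading bit is 1):
  pos 0: 111101 XOR 101001 = 010100
  pos 1: 101000 XOR 101001 = 000001
  pos 6: 110000 XOR 101001 = 011001
  pos 7: 110010 XOR 101001 = 011011
Remainder (last 5 bits) = 11011. This is the CRC / FCS.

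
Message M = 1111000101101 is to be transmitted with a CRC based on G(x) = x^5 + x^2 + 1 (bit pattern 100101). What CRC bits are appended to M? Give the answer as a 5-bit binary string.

Append 5 zeros: 111100010110100000. Divide by 100101 (XOR where the leading bit is 1):
  pos 0: 111100 XOR 100101 = 011001
  pos 1: 110010 XOR 100101 = 010111
  pos 2: 101111 XOR 100101 = 001010
  pos 4: 101001 XOR 100101 = 001100
  pos 6: 110010 XOR 100101 = 010111
  pos 7: 101111 XOR 100101 = 001010
  pos 9: 101000 XOR 100101 = 001101
  pos 11: 110100 XOR 100101 = 010001
  pos 12: 100010 XOR 100101 = 000111
Remainder (last 5 bits) = 00111. This is the CRC / FCS.

00111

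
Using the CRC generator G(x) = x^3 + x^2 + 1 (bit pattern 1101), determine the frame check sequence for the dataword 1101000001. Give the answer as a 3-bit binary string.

101

Append 3 zeros: 1101000001000. Divide by 1101 (XOR where the leading bit is 1):
  pos 0: 1101 XOR 1101 = 0000
  pos 9: 1000 XOR 1101 = 0101
Remainder (last 3 bits) = 101. This is the CRC / FCS.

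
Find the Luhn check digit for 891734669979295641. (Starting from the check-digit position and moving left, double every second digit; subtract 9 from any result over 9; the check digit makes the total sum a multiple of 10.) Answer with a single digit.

Partial digits right→left: 1 4 6 5 9 2 9 7 9 9 6 6 4 3 7 1 9 8
Double every second digit counting from the check-digit position (so the 1st, 3rd, 5th, ... of the partial from the right).
  doubled (with −9 where >9): 2 3 9 9 9 3 8 5 9 → sum 57
  kept as-is: 4 5 2 7 9 6 3 1 8 → sum 45
Total = 57 + 45 = 102.
Check digit = (10 − (102 mod 10)) mod 10 = 8.

8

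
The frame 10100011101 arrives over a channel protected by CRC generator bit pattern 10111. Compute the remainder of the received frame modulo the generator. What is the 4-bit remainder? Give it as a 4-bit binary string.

Modulo-2 division of 10100011101 by 10111:
  pos 0: 10100 XOR 10111 = 00011
  pos 3: 11011 XOR 10111 = 01100
  pos 4: 11001 XOR 10111 = 01110
  pos 5: 11100 XOR 10111 = 01011
  pos 6: 10111 XOR 10111 = 00000
Remainder = 0000 (zero — the frame passes the CRC check).

0000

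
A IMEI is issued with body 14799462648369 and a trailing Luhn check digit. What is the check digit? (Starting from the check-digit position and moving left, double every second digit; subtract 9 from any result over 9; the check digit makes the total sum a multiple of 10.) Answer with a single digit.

Partial digits right→left: 9 6 3 8 4 6 2 6 4 9 9 7 4 1
Double every second digit counting from the check-digit position (so the 1st, 3rd, 5th, ... of the partial from the right).
  doubled (with −9 where >9): 9 6 8 4 8 9 8 → sum 52
  kept as-is: 6 8 6 6 9 7 1 → sum 43
Total = 52 + 43 = 95.
Check digit = (10 − (95 mod 10)) mod 10 = 5.

5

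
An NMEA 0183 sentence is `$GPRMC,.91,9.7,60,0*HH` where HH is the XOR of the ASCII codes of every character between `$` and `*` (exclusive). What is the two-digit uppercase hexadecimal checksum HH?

7B

XOR the ASCII codes of the payload characters:
  'G' = 0x47 → acc = 0x47
  'P' = 0x50 → acc = 0x17
  'R' = 0x52 → acc = 0x45
  'M' = 0x4D → acc = 0x08
  'C' = 0x43 → acc = 0x4B
  ',' = 0x2C → acc = 0x67
  '.' = 0x2E → acc = 0x49
  '9' = 0x39 → acc = 0x70
  '1' = 0x31 → acc = 0x41
  ',' = 0x2C → acc = 0x6D
  '9' = 0x39 → acc = 0x54
  '.' = 0x2E → acc = 0x7A
  '7' = 0x37 → acc = 0x4D
  ',' = 0x2C → acc = 0x61
  '6' = 0x36 → acc = 0x57
  '0' = 0x30 → acc = 0x67
  ',' = 0x2C → acc = 0x4B
  '0' = 0x30 → acc = 0x7B
Checksum = 0x7B.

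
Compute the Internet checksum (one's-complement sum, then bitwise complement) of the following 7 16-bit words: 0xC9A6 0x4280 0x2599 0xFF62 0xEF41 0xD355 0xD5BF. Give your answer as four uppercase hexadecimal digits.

3685

One's-complement addition (fold any carry out of bit 15 back into bit 0):
  0xC9A6 + 0x4280 = 0x10C26 → wrap carry → 0x0C27
  0x0C27 + 0x2599 = 0x031C0
  0x31C0 + 0xFF62 = 0x13122 → wrap carry → 0x3123
  0x3123 + 0xEF41 = 0x12064 → wrap carry → 0x2065
  0x2065 + 0xD355 = 0x0F3BA
  0xF3BA + 0xD5BF = 0x1C979 → wrap carry → 0xC97A
One's-complement sum = 0xC97A.
Checksum = ~0xC97A & 0xFFFF = 0x3685.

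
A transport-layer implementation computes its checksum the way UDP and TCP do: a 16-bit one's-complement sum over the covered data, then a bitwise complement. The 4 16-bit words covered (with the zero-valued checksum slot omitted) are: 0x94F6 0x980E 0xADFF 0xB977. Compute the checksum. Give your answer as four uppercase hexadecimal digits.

One's-complement addition (fold any carry out of bit 15 back into bit 0):
  0x94F6 + 0x980E = 0x12D04 → wrap carry → 0x2D05
  0x2D05 + 0xADFF = 0x0DB04
  0xDB04 + 0xB977 = 0x1947B → wrap carry → 0x947C
One's-complement sum = 0x947C.
Checksum = ~0x947C & 0xFFFF = 0x6B83.

6B83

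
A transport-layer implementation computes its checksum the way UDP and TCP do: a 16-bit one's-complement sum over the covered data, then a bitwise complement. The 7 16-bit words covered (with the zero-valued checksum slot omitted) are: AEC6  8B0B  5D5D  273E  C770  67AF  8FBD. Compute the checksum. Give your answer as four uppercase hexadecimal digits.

82B4

One's-complement addition (fold any carry out of bit 15 back into bit 0):
  0xAEC6 + 0x8B0B = 0x139D1 → wrap carry → 0x39D2
  0x39D2 + 0x5D5D = 0x0972F
  0x972F + 0x273E = 0x0BE6D
  0xBE6D + 0xC770 = 0x185DD → wrap carry → 0x85DE
  0x85DE + 0x67AF = 0x0ED8D
  0xED8D + 0x8FBD = 0x17D4A → wrap carry → 0x7D4B
One's-complement sum = 0x7D4B.
Checksum = ~0x7D4B & 0xFFFF = 0x82B4.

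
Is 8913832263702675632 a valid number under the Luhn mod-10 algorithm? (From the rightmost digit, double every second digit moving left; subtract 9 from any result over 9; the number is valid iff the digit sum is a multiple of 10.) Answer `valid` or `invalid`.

From the right, keep odd positions and double even positions (subtract 9 from any doubled value over 9):
  doubled (positions 2,4,...): 6 1 3 0 6 4 6 6 9 → sum 41
  kept (positions 1,3,...): 2 6 7 2 7 6 2 8 1 8 → sum 49
Total = 90.
90 mod 10 = 0, so the number is valid.

valid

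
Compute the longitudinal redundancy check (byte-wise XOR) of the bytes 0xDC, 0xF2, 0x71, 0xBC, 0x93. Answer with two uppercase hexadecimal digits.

XOR the bytes together:
  start with 0xDC
  0xDC ⊕ 0xF2 = 0x2E
  0x2E ⊕ 0x71 = 0x5F
  0x5F ⊕ 0xBC = 0xE3
  0xE3 ⊕ 0x93 = 0x70

70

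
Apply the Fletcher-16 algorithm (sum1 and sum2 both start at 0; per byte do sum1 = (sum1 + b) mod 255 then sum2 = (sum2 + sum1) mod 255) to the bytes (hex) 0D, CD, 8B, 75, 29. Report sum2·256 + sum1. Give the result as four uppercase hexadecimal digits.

2F05

Running sums (mod 255):
  after byte 0 (0D): sum1=13, sum2=13
  after byte 1 (CD): sum1=218, sum2=231
  after byte 2 (8B): sum1=102, sum2=78
  after byte 3 (75): sum1=219, sum2=42
  after byte 4 (29): sum1=5, sum2=47
Checksum = sum2·256 + sum1 = 47·256 + 5 = 12037 = 0x2F05.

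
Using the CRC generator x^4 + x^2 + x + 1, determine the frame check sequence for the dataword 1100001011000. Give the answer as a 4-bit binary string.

Append 4 zeros: 11000010110000000. Divide by 10111 (XOR where the leading bit is 1):
  pos 0: 11000 XOR 10111 = 01111
  pos 1: 11110 XOR 10111 = 01001
  pos 2: 10011 XOR 10111 = 00100
  pos 4: 10001 XOR 10111 = 00110
  pos 6: 11010 XOR 10111 = 01101
  pos 7: 11010 XOR 10111 = 01101
  pos 8: 11010 XOR 10111 = 01101
  pos 9: 11010 XOR 10111 = 01101
  pos 10: 11010 XOR 10111 = 01101
  pos 11: 11010 XOR 10111 = 01101
  pos 12: 11010 XOR 10111 = 01101
Remainder (last 4 bits) = 1101. This is the CRC / FCS.

1101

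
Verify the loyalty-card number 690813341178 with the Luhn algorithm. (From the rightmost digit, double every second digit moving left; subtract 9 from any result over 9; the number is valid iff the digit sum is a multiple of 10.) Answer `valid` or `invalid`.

invalid

From the right, keep odd positions and double even positions (subtract 9 from any doubled value over 9):
  doubled (positions 2,4,...): 5 2 6 2 0 3 → sum 18
  kept (positions 1,3,...): 8 1 4 3 8 9 → sum 33
Total = 51.
51 mod 10 = 1, so the number is invalid.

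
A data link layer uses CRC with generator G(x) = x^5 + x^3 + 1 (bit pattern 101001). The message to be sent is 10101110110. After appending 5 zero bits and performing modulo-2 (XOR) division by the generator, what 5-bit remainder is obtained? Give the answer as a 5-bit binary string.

Append 5 zeros: 1010111011000000. Divide by 101001 (XOR where the leading bit is 1):
  pos 0: 101011 XOR 101001 = 000010
  pos 4: 101011 XOR 101001 = 000010
  pos 8: 100000 XOR 101001 = 001001
  pos 10: 100100 XOR 101001 = 001101
Remainder (last 5 bits) = 01101. This is the CRC / FCS.

01101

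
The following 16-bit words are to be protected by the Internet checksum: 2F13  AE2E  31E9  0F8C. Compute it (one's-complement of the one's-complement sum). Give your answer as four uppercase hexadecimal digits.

E148

One's-complement addition (fold any carry out of bit 15 back into bit 0):
  0x2F13 + 0xAE2E = 0x0DD41
  0xDD41 + 0x31E9 = 0x10F2A → wrap carry → 0x0F2B
  0x0F2B + 0x0F8C = 0x01EB7
One's-complement sum = 0x1EB7.
Checksum = ~0x1EB7 & 0xFFFF = 0xE148.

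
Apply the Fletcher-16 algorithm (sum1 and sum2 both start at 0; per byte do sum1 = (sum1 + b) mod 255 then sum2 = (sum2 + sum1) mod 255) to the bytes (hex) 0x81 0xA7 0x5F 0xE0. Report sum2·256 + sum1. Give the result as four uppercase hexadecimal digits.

9C69

Running sums (mod 255):
  after byte 0 (0x81): sum1=129, sum2=129
  after byte 1 (0xA7): sum1=41, sum2=170
  after byte 2 (0x5F): sum1=136, sum2=51
  after byte 3 (0xE0): sum1=105, sum2=156
Checksum = sum2·256 + sum1 = 156·256 + 105 = 40041 = 0x9C69.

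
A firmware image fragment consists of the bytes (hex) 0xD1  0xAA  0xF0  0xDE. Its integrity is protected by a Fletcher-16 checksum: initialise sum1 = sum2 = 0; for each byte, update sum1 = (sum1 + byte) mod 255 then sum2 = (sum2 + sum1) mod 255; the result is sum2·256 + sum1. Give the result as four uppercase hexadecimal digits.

084C

Running sums (mod 255):
  after byte 0 (0xD1): sum1=209, sum2=209
  after byte 1 (0xAA): sum1=124, sum2=78
  after byte 2 (0xF0): sum1=109, sum2=187
  after byte 3 (0xDE): sum1=76, sum2=8
Checksum = sum2·256 + sum1 = 8·256 + 76 = 2124 = 0x084C.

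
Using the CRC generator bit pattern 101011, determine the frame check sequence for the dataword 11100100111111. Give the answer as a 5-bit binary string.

Append 5 zeros: 1110010011111100000. Divide by 101011 (XOR where the leading bit is 1):
  pos 0: 111001 XOR 101011 = 010010
  pos 1: 100100 XOR 101011 = 001111
  pos 3: 111101 XOR 101011 = 010110
  pos 4: 101101 XOR 101011 = 000110
  pos 7: 110111 XOR 101011 = 011100
  pos 8: 111001 XOR 101011 = 010010
  pos 9: 100100 XOR 101011 = 001111
  pos 11: 111100 XOR 101011 = 010111
  pos 12: 101110 XOR 101011 = 000101
Remainder (last 5 bits) = 01010. This is the CRC / FCS.

01010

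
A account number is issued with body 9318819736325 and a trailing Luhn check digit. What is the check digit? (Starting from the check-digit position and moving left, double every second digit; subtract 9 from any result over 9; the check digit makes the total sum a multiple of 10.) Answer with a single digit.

3

Partial digits right→left: 5 2 3 6 3 7 9 1 8 8 1 3 9
Double every second digit counting from the check-digit position (so the 1st, 3rd, 5th, ... of the partial from the right).
  doubled (with −9 where >9): 1 6 6 9 7 2 9 → sum 40
  kept as-is: 2 6 7 1 8 3 → sum 27
Total = 40 + 27 = 67.
Check digit = (10 − (67 mod 10)) mod 10 = 3.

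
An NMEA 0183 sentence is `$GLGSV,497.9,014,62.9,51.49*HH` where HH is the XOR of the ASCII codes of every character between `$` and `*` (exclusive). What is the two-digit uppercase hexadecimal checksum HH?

65

XOR the ASCII codes of the payload characters:
  'G' = 0x47 → acc = 0x47
  'L' = 0x4C → acc = 0x0B
  'G' = 0x47 → acc = 0x4C
  'S' = 0x53 → acc = 0x1F
  'V' = 0x56 → acc = 0x49
  ',' = 0x2C → acc = 0x65
  '4' = 0x34 → acc = 0x51
  '9' = 0x39 → acc = 0x68
  '7' = 0x37 → acc = 0x5F
  '.' = 0x2E → acc = 0x71
  '9' = 0x39 → acc = 0x48
  ',' = 0x2C → acc = 0x64
  '0' = 0x30 → acc = 0x54
  '1' = 0x31 → acc = 0x65
  '4' = 0x34 → acc = 0x51
  ',' = 0x2C → acc = 0x7D
  '6' = 0x36 → acc = 0x4B
  '2' = 0x32 → acc = 0x79
  '.' = 0x2E → acc = 0x57
  '9' = 0x39 → acc = 0x6E
  ',' = 0x2C → acc = 0x42
  '5' = 0x35 → acc = 0x77
  '1' = 0x31 → acc = 0x46
  '.' = 0x2E → acc = 0x68
  '4' = 0x34 → acc = 0x5C
  '9' = 0x39 → acc = 0x65
Checksum = 0x65.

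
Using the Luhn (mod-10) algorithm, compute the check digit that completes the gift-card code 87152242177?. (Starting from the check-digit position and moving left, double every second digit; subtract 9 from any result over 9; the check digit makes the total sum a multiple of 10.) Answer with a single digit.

9

Partial digits right→left: 7 7 1 2 4 2 2 5 1 7 8
Double every second digit counting from the check-digit position (so the 1st, 3rd, 5th, ... of the partial from the right).
  doubled (with −9 where >9): 5 2 8 4 2 7 → sum 28
  kept as-is: 7 2 2 5 7 → sum 23
Total = 28 + 23 = 51.
Check digit = (10 − (51 mod 10)) mod 10 = 9.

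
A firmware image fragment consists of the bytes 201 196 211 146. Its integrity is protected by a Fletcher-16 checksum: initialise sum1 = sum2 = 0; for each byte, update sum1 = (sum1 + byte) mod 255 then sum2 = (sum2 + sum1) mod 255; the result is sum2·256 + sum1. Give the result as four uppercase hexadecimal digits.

Running sums (mod 255):
  after byte 0 (201): sum1=201, sum2=201
  after byte 1 (196): sum1=142, sum2=88
  after byte 2 (211): sum1=98, sum2=186
  after byte 3 (146): sum1=244, sum2=175
Checksum = sum2·256 + sum1 = 175·256 + 244 = 45044 = 0xAFF4.

AFF4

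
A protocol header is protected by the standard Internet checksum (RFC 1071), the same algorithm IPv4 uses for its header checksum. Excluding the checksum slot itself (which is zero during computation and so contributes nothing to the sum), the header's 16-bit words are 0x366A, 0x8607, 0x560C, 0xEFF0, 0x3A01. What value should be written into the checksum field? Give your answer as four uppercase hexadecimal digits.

One's-complement addition (fold any carry out of bit 15 back into bit 0):
  0x366A + 0x8607 = 0x0BC71
  0xBC71 + 0x560C = 0x1127D → wrap carry → 0x127E
  0x127E + 0xEFF0 = 0x1026E → wrap carry → 0x026F
  0x026F + 0x3A01 = 0x03C70
One's-complement sum = 0x3C70.
Checksum = ~0x3C70 & 0xFFFF = 0xC38F.

C38F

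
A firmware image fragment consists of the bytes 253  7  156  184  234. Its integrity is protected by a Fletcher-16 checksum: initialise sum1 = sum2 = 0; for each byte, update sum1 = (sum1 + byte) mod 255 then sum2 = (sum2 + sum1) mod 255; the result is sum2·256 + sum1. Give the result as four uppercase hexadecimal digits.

4445

Running sums (mod 255):
  after byte 0 (253): sum1=253, sum2=253
  after byte 1 (7): sum1=5, sum2=3
  after byte 2 (156): sum1=161, sum2=164
  after byte 3 (184): sum1=90, sum2=254
  after byte 4 (234): sum1=69, sum2=68
Checksum = sum2·256 + sum1 = 68·256 + 69 = 17477 = 0x4445.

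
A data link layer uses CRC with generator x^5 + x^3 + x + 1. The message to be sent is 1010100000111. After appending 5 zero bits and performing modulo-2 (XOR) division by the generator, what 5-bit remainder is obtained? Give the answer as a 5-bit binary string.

Append 5 zeros: 101010000011100000. Divide by 101011 (XOR where the leading bit is 1):
  pos 0: 101010 XOR 101011 = 000001
  pos 5: 100001 XOR 101011 = 001010
  pos 7: 101011 XOR 101011 = 000000
Remainder (last 5 bits) = 00000. This is the CRC / FCS.

00000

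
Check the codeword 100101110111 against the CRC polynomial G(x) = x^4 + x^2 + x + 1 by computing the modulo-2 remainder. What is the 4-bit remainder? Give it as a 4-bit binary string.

0000

Modulo-2 division of 100101110111 by 10111:
  pos 0: 10010 XOR 10111 = 00101
  pos 2: 10111 XOR 10111 = 00000
  pos 7: 10111 XOR 10111 = 00000
Remainder = 0000 (zero — the frame passes the CRC check).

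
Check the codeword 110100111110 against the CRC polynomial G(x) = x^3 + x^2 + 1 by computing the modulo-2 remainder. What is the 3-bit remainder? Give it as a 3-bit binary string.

Modulo-2 division of 110100111110 by 1101:
  pos 0: 1101 XOR 1101 = 0000
  pos 6: 1111 XOR 1101 = 0010
  pos 8: 1010 XOR 1101 = 0111
Remainder = 111 (nonzero — an error is detected).

111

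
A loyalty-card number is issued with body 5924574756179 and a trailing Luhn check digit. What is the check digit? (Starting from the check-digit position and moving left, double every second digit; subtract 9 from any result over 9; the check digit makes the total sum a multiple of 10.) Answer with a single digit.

4

Partial digits right→left: 9 7 1 6 5 7 4 7 5 4 2 9 5
Double every second digit counting from the check-digit position (so the 1st, 3rd, 5th, ... of the partial from the right).
  doubled (with −9 where >9): 9 2 1 8 1 4 1 → sum 26
  kept as-is: 7 6 7 7 4 9 → sum 40
Total = 26 + 40 = 66.
Check digit = (10 − (66 mod 10)) mod 10 = 4.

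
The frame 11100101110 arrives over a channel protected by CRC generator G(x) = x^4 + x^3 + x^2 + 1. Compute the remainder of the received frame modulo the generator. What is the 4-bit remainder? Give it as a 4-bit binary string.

Modulo-2 division of 11100101110 by 11101:
  pos 0: 11100 XOR 11101 = 00001
  pos 4: 11011 XOR 11101 = 00110
  pos 6: 11010 XOR 11101 = 00111
Remainder = 0111 (nonzero — an error is detected).

0111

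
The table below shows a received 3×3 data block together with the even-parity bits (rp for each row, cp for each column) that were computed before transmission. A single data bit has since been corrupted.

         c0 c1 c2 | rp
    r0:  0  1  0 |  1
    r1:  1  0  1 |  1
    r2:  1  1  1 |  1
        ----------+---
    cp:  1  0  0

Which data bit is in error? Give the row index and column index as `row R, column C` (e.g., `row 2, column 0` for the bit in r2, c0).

row 1, column 0

Recompute each row's even parity and compare to rp:
  r0: data parity 1, sent rp 1 → ok
  r1: data parity 0, sent rp 1 → mismatch
  r2: data parity 1, sent rp 1 → ok
Recompute each column's even parity and compare to cp:
  c0: data parity 0, sent cp 1 → mismatch
  c1: data parity 0, sent cp 0 → ok
  c2: data parity 0, sent cp 0 → ok
Exactly one row (r1) and one column (c0) fail → the flipped bit is at their intersection.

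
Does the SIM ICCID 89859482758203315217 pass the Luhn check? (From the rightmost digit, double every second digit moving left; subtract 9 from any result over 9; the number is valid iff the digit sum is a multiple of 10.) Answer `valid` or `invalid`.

From the right, keep odd positions and double even positions (subtract 9 from any doubled value over 9):
  doubled (positions 2,4,...): 2 1 6 0 7 5 7 9 7 7 → sum 51
  kept (positions 1,3,...): 7 2 1 3 2 5 2 4 5 9 → sum 40
Total = 91.
91 mod 10 = 1, so the number is invalid.

invalid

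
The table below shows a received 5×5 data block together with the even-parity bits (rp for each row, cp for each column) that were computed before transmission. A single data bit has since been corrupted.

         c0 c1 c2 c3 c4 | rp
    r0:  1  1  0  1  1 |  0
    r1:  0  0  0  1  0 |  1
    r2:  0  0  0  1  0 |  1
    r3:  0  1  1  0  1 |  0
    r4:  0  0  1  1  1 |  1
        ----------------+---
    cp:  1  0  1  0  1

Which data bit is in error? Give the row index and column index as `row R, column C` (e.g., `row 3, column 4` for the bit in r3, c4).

row 3, column 2

Recompute each row's even parity and compare to rp:
  r0: data parity 0, sent rp 0 → ok
  r1: data parity 1, sent rp 1 → ok
  r2: data parity 1, sent rp 1 → ok
  r3: data parity 1, sent rp 0 → mismatch
  r4: data parity 1, sent rp 1 → ok
Recompute each column's even parity and compare to cp:
  c0: data parity 1, sent cp 1 → ok
  c1: data parity 0, sent cp 0 → ok
  c2: data parity 0, sent cp 1 → mismatch
  c3: data parity 0, sent cp 0 → ok
  c4: data parity 1, sent cp 1 → ok
Exactly one row (r3) and one column (c2) fail → the flipped bit is at their intersection.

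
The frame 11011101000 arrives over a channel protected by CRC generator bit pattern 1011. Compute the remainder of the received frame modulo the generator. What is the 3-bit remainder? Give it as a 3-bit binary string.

Modulo-2 division of 11011101000 by 1011:
  pos 0: 1101 XOR 1011 = 0110
  pos 1: 1101 XOR 1011 = 0110
  pos 2: 1101 XOR 1011 = 0110
  pos 3: 1100 XOR 1011 = 0111
  pos 4: 1111 XOR 1011 = 0100
  pos 5: 1000 XOR 1011 = 0011
  pos 7: 1100 XOR 1011 = 0111
Remainder = 111 (nonzero — an error is detected).

111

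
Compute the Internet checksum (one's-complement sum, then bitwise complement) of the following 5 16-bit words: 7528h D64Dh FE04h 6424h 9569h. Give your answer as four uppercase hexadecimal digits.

One's-complement addition (fold any carry out of bit 15 back into bit 0):
  0x7528 + 0xD64D = 0x14B75 → wrap carry → 0x4B76
  0x4B76 + 0xFE04 = 0x1497A → wrap carry → 0x497B
  0x497B + 0x6424 = 0x0AD9F
  0xAD9F + 0x9569 = 0x14308 → wrap carry → 0x4309
One's-complement sum = 0x4309.
Checksum = ~0x4309 & 0xFFFF = 0xBCF6.

BCF6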